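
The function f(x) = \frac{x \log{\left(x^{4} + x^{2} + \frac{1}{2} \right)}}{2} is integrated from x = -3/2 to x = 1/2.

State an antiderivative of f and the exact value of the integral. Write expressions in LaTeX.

Antiderivative: F(x) = \frac{x^{2} \log{\left(x^{4} + x^{2} + \frac{1}{2} \right)}}{4} - \frac{x^{2}}{2} + \frac{\log{\left(x^{4} + x^{2} + \frac{1}{2} \right)}}{8} + \frac{\operatorname{atan}{\left(2 x^{2} + 1 \right)}}{4}; value = - \frac{11 \log{\left(\frac{125}{16} \right)}}{16} - \frac{\operatorname{atan}{\left(\frac{11}{2} \right)}}{4} + \frac{3 \log{\left(\frac{13}{16} \right)}}{16} + \frac{\operatorname{atan}{\left(\frac{3}{2} \right)}}{4} + 1

A candidate is checked by its d/dx: the result must match f(x).
F(x) = \frac{x^{2} \log{\left(x^{4} + x^{2} + \frac{1}{2} \right)}}{4} - \frac{x^{2}}{2} + \frac{\log{\left(x^{4} + x^{2} + \frac{1}{2} \right)}}{8} + \frac{\operatorname{atan}{\left(2 x^{2} + 1 \right)}}{4} is an antiderivative of f.
Check: d/dx[\frac{x^{2} \log{\left(x^{4} + x^{2} + \frac{1}{2} \right)}}{4} - \frac{x^{2}}{2} + \frac{\log{\left(x^{4} + x^{2} + \frac{1}{2} \right)}}{8} + \frac{\operatorname{atan}{\left(2 x^{2} + 1 \right)}}{4}] = \frac{x \log{\left(x^{4} + x^{2} + \frac{1}{2} \right)}}{2} = f(x).
F(1/2) = - \frac{1}{8} + \frac{3 \log{\left(\frac{13}{16} \right)}}{16} + \frac{\operatorname{atan}{\left(\frac{3}{2} \right)}}{4}; F(-3/2) = - \frac{9}{8} + \frac{\operatorname{atan}{\left(\frac{11}{2} \right)}}{4} + \frac{11 \log{\left(\frac{125}{16} \right)}}{16}.
Integral = F(1/2) - F(-3/2) = - \frac{11 \log{\left(\frac{125}{16} \right)}}{16} - \frac{\operatorname{atan}{\left(\frac{11}{2} \right)}}{4} + \frac{3 \log{\left(\frac{13}{16} \right)}}{16} + \frac{\operatorname{atan}{\left(\frac{3}{2} \right)}}{4} + 1.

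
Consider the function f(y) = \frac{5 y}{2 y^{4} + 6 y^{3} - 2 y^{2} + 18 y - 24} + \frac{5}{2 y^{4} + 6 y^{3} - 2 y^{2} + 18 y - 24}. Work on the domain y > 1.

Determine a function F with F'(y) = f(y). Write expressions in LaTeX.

The denominator factors as 2 \left(y - 1\right) \left(y + 4\right) \left(y^{2} + 3\right); partial fractions split f into directly integrable pieces: - \frac{5 \left(5 y - 1\right)}{76 \left(y^{2} + 3\right)} + \frac{3}{38 \left(y + 4\right)} + \frac{1}{4 \left(y - 1\right)}.
Check: d/dy[\frac{114 \log{\left(y - 1 \right)} + 36 \log{\left(y + 4 \right)} - 75 \log{\left(y^{2} + 3 \right)} + 10 \sqrt{3} \operatorname{atan}{\left(\frac{\sqrt{3} y}{3} \right)}}{456}] = \frac{5 y + 5}{2 y^{4} + 6 y^{3} - 2 y^{2} + 18 y - 24}, which equals f(y).

An antiderivative is F(y) = \frac{114 \log{\left(y - 1 \right)} + 36 \log{\left(y + 4 \right)} - 75 \log{\left(y^{2} + 3 \right)} + 10 \sqrt{3} \operatorname{atan}{\left(\frac{\sqrt{3} y}{3} \right)}}{456}.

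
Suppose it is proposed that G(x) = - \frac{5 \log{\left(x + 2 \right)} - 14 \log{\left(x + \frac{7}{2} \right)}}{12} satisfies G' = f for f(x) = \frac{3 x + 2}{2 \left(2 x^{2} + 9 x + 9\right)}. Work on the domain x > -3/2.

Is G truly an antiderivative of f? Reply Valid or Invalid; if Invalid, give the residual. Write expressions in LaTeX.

Invalid: d/dx[G] - f = \frac{- 6 x^{2} - 11 x + 7}{16 x^{4} + 160 x^{3} + 580 x^{2} + 900 x + 504}, which is not 0.

d/dx[G] = \frac{6 x + 7}{8 x^{2} + 44 x + 56}
d/dx[G] - f(x) = \frac{- 6 x^{2} - 11 x + 7}{16 x^{4} + 160 x^{3} + 580 x^{2} + 900 x + 504} != 0.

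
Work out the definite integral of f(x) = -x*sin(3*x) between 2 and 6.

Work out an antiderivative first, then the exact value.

Antiderivative: F(x) = (3*x*cos(3*x) - sin(3*x))/9; value = -2*cos(6)/3 + sin(6)/9 - sin(18)/9 + 2*cos(18)

Differentiate the proposed F(x) back; it has to land on f(x) exactly.
F(x) = (3*x*cos(3*x) - sin(3*x))/9 is an antiderivative of f.
Check: d/dx[(3*x*cos(3*x) - sin(3*x))/9] = -x*sin(3*x) = f(x).
F(6) = -sin(18)/9 + 2*cos(18); F(2) = -sin(6)/9 + 2*cos(6)/3.
Integral = F(6) - F(2) = -2*cos(6)/3 + sin(6)/9 - sin(18)/9 + 2*cos(18).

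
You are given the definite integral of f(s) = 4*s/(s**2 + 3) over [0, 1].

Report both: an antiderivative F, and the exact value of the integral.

Antiderivative: F(s) = 2*log(s**2 + 3); value = -2*log(3) + 2*log(4)

The substitution u = s**2 + 3 works: f is exactly (dF/du)*(du/ds) for that inner function.
F(s) = 2*log(s**2 + 3) is an antiderivative of f.
Check: d/ds[2*log(s**2 + 3)] = 4*s/(s**2 + 3) = f(s).
F(1) = 2*log(4); F(0) = 2*log(3).
Integral = F(1) - F(0) = -2*log(3) + 2*log(4).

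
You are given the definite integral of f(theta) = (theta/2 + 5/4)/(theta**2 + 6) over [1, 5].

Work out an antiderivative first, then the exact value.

Antiderivative: F(theta) = (6*log(theta**2 + 6) + 5*sqrt(6)*atan(sqrt(6)*theta/6))/24; value = -log(7)/4 - 5*sqrt(6)*atan(sqrt(6)/6)/24 + 5*sqrt(6)*atan(5*sqrt(6)/6)/24 + log(31)/4

An antiderivative F(theta) passes only if d/dtheta[F] lands on f(theta) exactly.
F(theta) = (6*log(theta**2 + 6) + 5*sqrt(6)*atan(sqrt(6)*theta/6))/24 is an antiderivative of f.
Check: d/dtheta[(6*log(theta**2 + 6) + 5*sqrt(6)*atan(sqrt(6)*theta/6))/24] = (2*theta + 5)/(4*theta**2 + 24), which equals f(theta).
F(5) = 5*sqrt(6)*atan(5*sqrt(6)/6)/24 + log(31)/4; F(1) = 5*sqrt(6)*atan(sqrt(6)/6)/24 + log(7)/4.
Integral = F(5) - F(1) = -log(7)/4 - 5*sqrt(6)*atan(sqrt(6)/6)/24 + 5*sqrt(6)*atan(5*sqrt(6)/6)/24 + log(31)/4.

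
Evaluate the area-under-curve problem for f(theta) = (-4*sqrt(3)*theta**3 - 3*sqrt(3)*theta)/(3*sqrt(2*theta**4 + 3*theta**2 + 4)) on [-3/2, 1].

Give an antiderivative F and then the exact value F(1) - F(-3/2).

The substitution u = 2*theta**4/3 + theta**2 + 4/3 works: f is exactly (dF/du)*(du/dtheta) for that inner function.
F(theta) = -sqrt(3)*sqrt(2*theta**4 + 3*theta**2 + 4)/3 is an antiderivative of f.
Check: d/dtheta[-sqrt(3)*sqrt(2*theta**4 + 3*theta**2 + 4)/3] = (-4*sqrt(3)*theta**3 - 3*sqrt(3)*theta)/(3*sqrt(2*theta**4 + 3*theta**2 + 4)) = f(theta).
F(1) = -sqrt(3); F(-3/2) = -sqrt(1002)/12.
Integral = F(1) - F(-3/2) = -sqrt(3) + sqrt(1002)/12.

Antiderivative: F(theta) = -sqrt(3)*sqrt(2*theta**4 + 3*theta**2 + 4)/3; value = -sqrt(3) + sqrt(1002)/12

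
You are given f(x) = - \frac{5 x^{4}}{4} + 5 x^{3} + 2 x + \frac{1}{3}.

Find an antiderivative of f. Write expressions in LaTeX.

An antiderivative is F(x) = - \frac{x \left(3 x^{4} - 15 x^{3} - 12 x - 4\right)}{12}.

The integrand splits into summands that can be handled one at a time.
Check: d/dx[- \frac{x \left(3 x^{4} - 15 x^{3} - 12 x - 4\right)}{12}] = - \frac{5 x^{4}}{4} + 5 x^{3} + 2 x + \frac{1}{3} = f(x).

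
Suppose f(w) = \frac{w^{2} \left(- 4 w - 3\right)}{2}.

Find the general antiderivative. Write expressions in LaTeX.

F(w) = - \frac{w^{4}}{2} - \frac{w^{3}}{2} + C

Differentiate the proposed F(w) back; it has to land on f(w) exactly.
Check: d/dw[- \frac{w^{4}}{2} - \frac{w^{3}}{2}] = - 2 w^{3} - \frac{3 w^{2}}{2}, which equals f(w).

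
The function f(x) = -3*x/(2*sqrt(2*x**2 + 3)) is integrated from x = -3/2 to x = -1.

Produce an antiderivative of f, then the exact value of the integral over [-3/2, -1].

Antiderivative: F(x) = -3*sqrt(2*x**2 + 3)/4; value = -3*sqrt(5)/4 + 3*sqrt(30)/8

The substitution u = 2*x**2 + 3 works: f is exactly (dF/du)*(du/dx) for that inner function.
F(x) = -3*sqrt(2*x**2 + 3)/4 is an antiderivative of f.
Check: d/dx[-3*sqrt(2*x**2 + 3)/4] = -3*x/(2*sqrt(2*x**2 + 3)) = f(x).
F(-1) = -3*sqrt(5)/4; F(-3/2) = -3*sqrt(30)/8.
Integral = F(-1) - F(-3/2) = -3*sqrt(5)/4 + 3*sqrt(30)/8.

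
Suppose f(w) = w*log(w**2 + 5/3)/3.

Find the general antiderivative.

F(w) = (3*w**2*log(w**2 + 5/3) - 3*w**2 + 5*log(3*w**2 + 5))/18 + C

For F(w) to be correct the identity F'(w) - f(w) = 0 must hold.
Check: d/dw[(3*w**2*log(w**2 + 5/3) - 3*w**2 + 5*log(3*w**2 + 5))/18] = w*log(w**2 + 5/3)/3 = f(w).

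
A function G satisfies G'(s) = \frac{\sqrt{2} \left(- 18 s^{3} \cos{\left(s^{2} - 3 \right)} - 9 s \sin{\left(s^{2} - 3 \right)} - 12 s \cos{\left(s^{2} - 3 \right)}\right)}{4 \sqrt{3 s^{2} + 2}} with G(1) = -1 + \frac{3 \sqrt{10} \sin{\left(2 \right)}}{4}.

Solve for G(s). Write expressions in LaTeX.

G(s) = - \frac{3 \sqrt{\frac{3 s^{2}}{2} + 1} \sin{\left(s^{2} - 3 \right)}}{2} - 1

G'(s) has the shape u'v + uv' for u = - \frac{3 \sqrt{\frac{3 s^{2}}{2} + 1}}{2} and v = \sin{\left(s^{2} - 3 \right)} — it is the derivative of the product u*v.
A general antiderivative is - \frac{3 \sqrt{\frac{3 s^{2}}{2} + 1} \sin{\left(s^{2} - 3 \right)}}{2} + C.
The condition gives C = -1 + \frac{3 \sqrt{10} \sin{\left(2 \right)}}{4} - (\frac{3 \sqrt{10} \sin{\left(2 \right)}}{4}) = -1.
So G(s) = - \frac{3 \sqrt{\frac{3 s^{2}}{2} + 1} \sin{\left(s^{2} - 3 \right)}}{2} - 1.
Check: d/ds[- \frac{3 \sqrt{\frac{3 s^{2}}{2} + 1} \sin{\left(s^{2} - 3 \right)}}{2} - 1] = \frac{\sqrt{2} \left(- 18 s^{3} \cos{\left(s^{2} - 3 \right)} - 9 s \sin{\left(s^{2} - 3 \right)} - 12 s \cos{\left(s^{2} - 3 \right)}\right)}{4 \sqrt{3 s^{2} + 2}} = G'(s).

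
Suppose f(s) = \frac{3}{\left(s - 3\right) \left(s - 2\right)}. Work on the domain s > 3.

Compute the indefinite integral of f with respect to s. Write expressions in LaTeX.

F(s) = 3 \left(\log{\left(s - 3 \right)} - \log{\left(s - 2 \right)}\right) + C

Factor the denominator (\left(s - 3\right) \left(s - 2\right)) and decompose: f = - \frac{3}{s - 2} + \frac{3}{s - 3}; each piece integrates to a log, atan, or power term.
Check: d/ds[3 \left(\log{\left(s - 3 \right)} - \log{\left(s - 2 \right)}\right)] = \frac{3}{s^{2} - 5 s + 6}, which equals f(s).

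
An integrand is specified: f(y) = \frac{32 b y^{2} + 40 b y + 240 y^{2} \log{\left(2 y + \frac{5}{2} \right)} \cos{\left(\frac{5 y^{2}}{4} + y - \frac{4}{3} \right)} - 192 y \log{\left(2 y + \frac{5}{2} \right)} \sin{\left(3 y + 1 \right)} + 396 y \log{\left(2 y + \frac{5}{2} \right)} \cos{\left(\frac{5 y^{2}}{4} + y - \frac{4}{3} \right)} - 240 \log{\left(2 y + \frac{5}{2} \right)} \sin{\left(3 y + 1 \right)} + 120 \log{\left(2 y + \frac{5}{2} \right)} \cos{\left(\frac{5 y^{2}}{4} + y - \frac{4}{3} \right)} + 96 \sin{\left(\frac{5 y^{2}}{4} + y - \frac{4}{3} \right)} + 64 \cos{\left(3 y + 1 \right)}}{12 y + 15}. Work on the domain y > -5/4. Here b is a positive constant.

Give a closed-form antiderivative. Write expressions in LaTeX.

Since d/dy undoes antidifferentiation here, F'(y) = f(y) is required of F(y).
Check: d/dy[\frac{4 \left(b y^{2} + 2 \left(3 \sin{\left(\frac{5 y^{2}}{4} + y - \frac{4}{3} \right)} + 2 \cos{\left(3 y + 1 \right)}\right) \log{\left(2 y + \frac{5}{2} \right)}\right)}{3}] = \frac{32 b y^{2} + 40 b y + 240 y^{2} \log{\left(2 y + \frac{5}{2} \right)} \cos{\left(\frac{5 y^{2}}{4} + y - \frac{4}{3} \right)} - 192 y \log{\left(2 y + \frac{5}{2} \right)} \sin{\left(3 y + 1 \right)} + 396 y \log{\left(2 y + \frac{5}{2} \right)} \cos{\left(\frac{5 y^{2}}{4} + y - \frac{4}{3} \right)} - 240 \log{\left(2 y + \frac{5}{2} \right)} \sin{\left(3 y + 1 \right)} + 120 \log{\left(2 y + \frac{5}{2} \right)} \cos{\left(\frac{5 y^{2}}{4} + y - \frac{4}{3} \right)} + 96 \sin{\left(\frac{5 y^{2}}{4} + y - \frac{4}{3} \right)} + 64 \cos{\left(3 y + 1 \right)}}{12 y + 15} = f(y).

An antiderivative is F(y) = \frac{4 \left(b y^{2} + 2 \left(3 \sin{\left(\frac{5 y^{2}}{4} + y - \frac{4}{3} \right)} + 2 \cos{\left(3 y + 1 \right)}\right) \log{\left(2 y + \frac{5}{2} \right)}\right)}{3}.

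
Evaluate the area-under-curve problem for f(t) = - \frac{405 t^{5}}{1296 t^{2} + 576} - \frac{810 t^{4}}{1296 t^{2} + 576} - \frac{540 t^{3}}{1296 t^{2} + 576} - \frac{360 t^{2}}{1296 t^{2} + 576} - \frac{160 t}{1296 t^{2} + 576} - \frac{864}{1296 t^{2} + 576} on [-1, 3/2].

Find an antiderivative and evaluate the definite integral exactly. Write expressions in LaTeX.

Antiderivative: F(t) = \frac{- 5 t^{2} \left(3 t + 4\right)^{2} - 576 \operatorname{atan}{\left(\frac{3 t}{2} \right)}}{576}; value = - \frac{12925}{9216} - \operatorname{atan}{\left(\frac{9}{4} \right)} - \operatorname{atan}{\left(\frac{3}{2} \right)}

The integrand splits into summands that can be handled one at a time.
F(t) = \frac{- 5 t^{2} \left(3 t + 4\right)^{2} - 576 \operatorname{atan}{\left(\frac{3 t}{2} \right)}}{576} is an antiderivative of f.
Check: d/dt[\frac{- 5 t^{2} \left(3 t + 4\right)^{2} - 576 \operatorname{atan}{\left(\frac{3 t}{2} \right)}}{576}] = \frac{- 405 t^{5} - 810 t^{4} - 540 t^{3} - 360 t^{2} - 160 t - 864}{1296 t^{2} + 576}, which equals f(t).
F(3/2) = - \frac{1445}{1024} - \operatorname{atan}{\left(\frac{9}{4} \right)}; F(-1) = - \frac{5}{576} + \operatorname{atan}{\left(\frac{3}{2} \right)}.
Integral = F(3/2) - F(-1) = - \frac{12925}{9216} - \operatorname{atan}{\left(\frac{9}{4} \right)} - \operatorname{atan}{\left(\frac{3}{2} \right)}.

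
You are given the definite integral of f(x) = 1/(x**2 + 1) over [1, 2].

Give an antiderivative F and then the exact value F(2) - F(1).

Whatever form F(x) takes, F'(x) = f(x) is non-negotiable.
F(x) = atan(x) is an antiderivative of f.
Check: d/dx[atan(x)] = 1/(x**2 + 1) = f(x).
F(2) = atan(2); F(1) = pi/4.
Integral = F(2) - F(1) = -pi/4 + atan(2).

Antiderivative: F(x) = atan(x); value = -pi/4 + atan(2)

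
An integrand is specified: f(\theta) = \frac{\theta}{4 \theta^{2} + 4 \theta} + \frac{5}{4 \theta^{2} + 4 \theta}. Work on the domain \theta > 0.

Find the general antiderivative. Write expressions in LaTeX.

F(\theta) = \frac{5 \log{\left(\theta \right)}}{4} - \log{\left(\theta + 1 \right)} + C

The denominator factors as 4 \theta \left(\theta + 1\right); partial fractions split f into directly integrable pieces: - \frac{1}{\theta + 1} + \frac{5}{4 \theta}.
Check: d/d\theta[\frac{5 \log{\left(\theta \right)}}{4} - \log{\left(\theta + 1 \right)}] = \frac{\theta + 5}{4 \theta^{2} + 4 \theta}, which equals f(\theta).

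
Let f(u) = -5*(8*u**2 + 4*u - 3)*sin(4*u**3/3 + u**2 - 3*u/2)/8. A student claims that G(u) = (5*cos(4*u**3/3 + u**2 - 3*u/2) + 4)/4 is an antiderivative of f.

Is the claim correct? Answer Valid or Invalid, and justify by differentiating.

Valid. The derivative of G reproduces f.

d/du[G] = -5*u**2*sin(4*u**3/3 + u**2 - 3*u/2) - 5*u*sin(4*u**3/3 + u**2 - 3*u/2)/2 + 15*sin(4*u**3/3 + u**2 - 3*u/2)/8
This equals f(u) exactly, so the claim holds.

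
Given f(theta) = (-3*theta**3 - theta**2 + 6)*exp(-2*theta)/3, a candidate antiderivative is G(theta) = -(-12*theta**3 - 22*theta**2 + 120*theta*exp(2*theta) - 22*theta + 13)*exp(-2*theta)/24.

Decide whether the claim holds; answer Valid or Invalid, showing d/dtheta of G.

Invalid: d/dtheta[G] - f = -5, which is not 0.

d/dtheta[G] = (-3*theta**3 - theta**2 - 15*exp(2*theta) + 6)*exp(-2*theta)/3
d/dtheta[G] - f(theta) = -5 != 0.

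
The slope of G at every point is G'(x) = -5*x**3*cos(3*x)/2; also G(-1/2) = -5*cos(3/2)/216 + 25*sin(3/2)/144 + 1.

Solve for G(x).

Differentiate the proposed G(x) back; it has to land on the given G'(x).
A general antiderivative is -5*x**3*sin(3*x)/6 - 5*x**2*cos(3*x)/6 + 5*x*sin(3*x)/9 + 5*cos(3*x)/27 + C.
The condition gives C = -5*cos(3/2)/216 + 25*sin(3/2)/144 + 1 - (-5*cos(3/2)/216 + 25*sin(3/2)/144) = 1.
So G(x) = -5*x**3*sin(3*x)/6 - 5*x**2*cos(3*x)/6 + 5*x*sin(3*x)/9 + 5*cos(3*x)/27 + 1.
Check: d/dx[-5*x**3*sin(3*x)/6 - 5*x**2*cos(3*x)/6 + 5*x*sin(3*x)/9 + 5*cos(3*x)/27 + 1] = -5*x**3*cos(3*x)/2 = G'(x).

G(x) = -5*x**3*sin(3*x)/6 - 5*x**2*cos(3*x)/6 + 5*x*sin(3*x)/9 + 5*cos(3*x)/27 + 1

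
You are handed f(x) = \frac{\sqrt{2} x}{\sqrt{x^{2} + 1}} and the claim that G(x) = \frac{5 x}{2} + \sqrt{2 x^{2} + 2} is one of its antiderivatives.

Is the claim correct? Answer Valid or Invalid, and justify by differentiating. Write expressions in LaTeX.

Invalid: d/dx[G] - f = \frac{5}{2}, which is not 0.

d/dx[G] = \frac{2 \sqrt{2} x + 5 \sqrt{x^{2} + 1}}{2 \sqrt{x^{2} + 1}}
d/dx[G] - f(x) = \frac{5}{2} != 0.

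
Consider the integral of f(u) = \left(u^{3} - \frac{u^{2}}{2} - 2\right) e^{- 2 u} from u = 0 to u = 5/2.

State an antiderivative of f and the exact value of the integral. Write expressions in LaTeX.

f has the shape v'r + vr' for v = - \frac{u^{3}}{2} - \frac{u^{2}}{2} - \frac{u}{2} + \frac{3}{4} and r = e^{- 2 u} — it is the derivative of the product v*r.
F(u) = - \frac{\left(2 u^{3} + 2 u^{2} + 2 u - 3\right) e^{- 2 u}}{4} is an antiderivative of f.
Check: d/du[- \frac{\left(2 u^{3} + 2 u^{2} + 2 u - 3\right) e^{- 2 u}}{4}] = \frac{\left(2 u^{3} - u^{2} - 4\right) e^{- 2 u}}{2}, which equals f(u).
F(5/2) = - \frac{183}{16 e^{5}}; F(0) = \frac{3}{4}.
Integral = F(5/2) - F(0) = - \frac{3}{4} - \frac{183}{16 e^{5}}.

Antiderivative: F(u) = - \frac{\left(2 u^{3} + 2 u^{2} + 2 u - 3\right) e^{- 2 u}}{4}; value = - \frac{3}{4} - \frac{183}{16 e^{5}}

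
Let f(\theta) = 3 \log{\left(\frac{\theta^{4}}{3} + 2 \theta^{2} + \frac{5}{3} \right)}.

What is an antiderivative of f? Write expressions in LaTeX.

An antiderivative is F(\theta) = 3 \left(\theta \log{\left(\frac{\theta^{4}}{3} + 2 \theta^{2} + \frac{5}{3} \right)} - 4 \theta + 2 \operatorname{atan}{\left(\theta \right)} + 2 \sqrt{5} \operatorname{atan}{\left(\frac{\sqrt{5} \theta}{5} \right)}\right).

A first test for any F(\theta): its \theta-derivative must equal f(\theta) identically.
Check: d/d\theta[3 \left(\theta \log{\left(\frac{\theta^{4}}{3} + 2 \theta^{2} + \frac{5}{3} \right)} - 4 \theta + 2 \operatorname{atan}{\left(\theta \right)} + 2 \sqrt{5} \operatorname{atan}{\left(\frac{\sqrt{5} \theta}{5} \right)}\right)] = 3 \log{\left(\frac{\theta^{4}}{3} + 2 \theta^{2} + \frac{5}{3} \right)} = f(\theta).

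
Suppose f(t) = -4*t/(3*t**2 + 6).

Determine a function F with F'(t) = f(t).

f matches the chain-rule pattern g'(h)*h' with inner function h(t) = t**2/2 + 1; substituting u = h(t) collapses the integral.
Check: d/dt[-2*log(t**2/2 + 1)/3] = -4*t/(3*t**2 + 6) = f(t).

An antiderivative is F(t) = -2*log(t**2/2 + 1)/3.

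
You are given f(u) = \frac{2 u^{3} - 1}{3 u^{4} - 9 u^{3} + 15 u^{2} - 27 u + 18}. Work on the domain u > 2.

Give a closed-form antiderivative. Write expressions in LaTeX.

Factor the denominator (3 \left(u - 2\right) \left(u - 1\right) \left(u^{2} + 3\right)) and decompose: f = \frac{3 u + 55}{84 \left(u^{2} + 3\right)} - \frac{1}{12 \left(u - 1\right)} + \frac{5}{7 \left(u - 2\right)}; each piece integrates to a log, atan, or power term.
Check: d/du[\frac{5 \log{\left(u - 2 \right)}}{7} - \frac{\log{\left(u - 1 \right)}}{12} + \frac{\log{\left(u^{2} + 3 \right)}}{56} + \frac{55 \sqrt{3} \operatorname{atan}{\left(\frac{\sqrt{3} u}{3} \right)}}{252}] = \frac{2 u^{3} - 1}{3 u^{4} - 9 u^{3} + 15 u^{2} - 27 u + 18} = f(u).

An antiderivative is F(u) = \frac{5 \log{\left(u - 2 \right)}}{7} - \frac{\log{\left(u - 1 \right)}}{12} + \frac{\log{\left(u^{2} + 3 \right)}}{56} + \frac{55 \sqrt{3} \operatorname{atan}{\left(\frac{\sqrt{3} u}{3} \right)}}{252}.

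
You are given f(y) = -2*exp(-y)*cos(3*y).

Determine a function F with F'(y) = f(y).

An antiderivative is F(y) = (-3*sin(3*y) + cos(3*y))*exp(-y)/5.

An antiderivative F(y) passes only if d/dy[F] lands on f(y) exactly.
Check: d/dy[(-3*sin(3*y) + cos(3*y))*exp(-y)/5] = -2*exp(-y)*cos(3*y) = f(y).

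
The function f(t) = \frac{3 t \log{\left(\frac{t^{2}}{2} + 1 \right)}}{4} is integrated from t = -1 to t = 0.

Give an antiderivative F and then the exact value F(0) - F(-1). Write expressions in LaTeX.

Antiderivative: F(t) = \frac{3 t^{2} \log{\left(\frac{t^{2}}{2} + 1 \right)}}{8} - \frac{3 t^{2}}{8} + \frac{3 \log{\left(t^{2} + 2 \right)}}{4}; value = - \frac{3 \log{\left(3 \right)}}{4} - \frac{3 \log{\left(\frac{3}{2} \right)}}{8} + \frac{3}{8} + \frac{3 \log{\left(2 \right)}}{4}

Whatever form F(t) takes, F'(t) = f(t) is non-negotiable.
F(t) = \frac{3 t^{2} \log{\left(\frac{t^{2}}{2} + 1 \right)}}{8} - \frac{3 t^{2}}{8} + \frac{3 \log{\left(t^{2} + 2 \right)}}{4} is an antiderivative of f.
Check: d/dt[\frac{3 t^{2} \log{\left(\frac{t^{2}}{2} + 1 \right)}}{8} - \frac{3 t^{2}}{8} + \frac{3 \log{\left(t^{2} + 2 \right)}}{4}] = \frac{3 t \log{\left(\frac{t^{2}}{2} + 1 \right)}}{4} = f(t).
F(0) = \frac{3 \log{\left(2 \right)}}{4}; F(-1) = - \frac{3}{8} + \frac{3 \log{\left(\frac{3}{2} \right)}}{8} + \frac{3 \log{\left(3 \right)}}{4}.
Integral = F(0) - F(-1) = - \frac{3 \log{\left(3 \right)}}{4} - \frac{3 \log{\left(\frac{3}{2} \right)}}{8} + \frac{3}{8} + \frac{3 \log{\left(2 \right)}}{4}.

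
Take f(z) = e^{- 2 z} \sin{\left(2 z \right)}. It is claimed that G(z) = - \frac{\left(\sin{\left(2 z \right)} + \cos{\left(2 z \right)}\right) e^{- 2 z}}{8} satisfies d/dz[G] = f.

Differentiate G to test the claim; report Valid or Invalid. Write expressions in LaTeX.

d/dz[G] = \frac{e^{- 2 z} \sin{\left(2 z \right)}}{2}
d/dz[G] - f(z) = - \frac{e^{- 2 z} \sin{\left(2 z \right)}}{2} != 0.

Invalid: d/dz[G] - f = - \frac{e^{- 2 z} \sin{\left(2 z \right)}}{2}, which is not 0.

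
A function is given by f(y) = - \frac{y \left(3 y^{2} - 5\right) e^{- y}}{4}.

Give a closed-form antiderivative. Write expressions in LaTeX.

An antiderivative is F(y) = \frac{\left(3 y^{3} + 9 y^{2} + 13 y + 13\right) e^{- y}}{4}.

Recognize the product-rule pattern: f = u'v + uv' with u = \frac{3 y^{3}}{4} + \frac{9 y^{2}}{4} + \frac{13 y}{4} + \frac{13}{4}, v = e^{- y}, so integration by parts undoes it.
Check: d/dy[\frac{\left(3 y^{3} + 9 y^{2} + 13 y + 13\right) e^{- y}}{4}] = \frac{\left(- 3 y^{3} + 5 y\right) e^{- y}}{4}, which equals f(y).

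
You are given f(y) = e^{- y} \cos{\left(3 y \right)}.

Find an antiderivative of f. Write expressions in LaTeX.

A first test for any F(y): its y-derivative must equal f(y) identically.
Check: d/dy[\frac{3 e^{- y} \sin{\left(3 y \right)}}{10} - \frac{e^{- y} \cos{\left(3 y \right)}}{10}] = e^{- y} \cos{\left(3 y \right)} = f(y).

An antiderivative is F(y) = \frac{3 e^{- y} \sin{\left(3 y \right)}}{10} - \frac{e^{- y} \cos{\left(3 y \right)}}{10}.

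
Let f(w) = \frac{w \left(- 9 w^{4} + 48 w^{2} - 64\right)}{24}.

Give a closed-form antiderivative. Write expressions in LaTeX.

An antiderivative is F(w) = - \frac{w^{6}}{16} + \frac{w^{4}}{2} - \frac{4 w^{2}}{3}.

The substitution u = \frac{4}{3} - \frac{w^{2}}{2} works: f is exactly (dF/du)*(du/dw) for that inner function.
Check: d/dw[- \frac{w^{6}}{16} + \frac{w^{4}}{2} - \frac{4 w^{2}}{3}] = - \frac{3 w^{5}}{8} + 2 w^{3} - \frac{8 w}{3}, which equals f(w).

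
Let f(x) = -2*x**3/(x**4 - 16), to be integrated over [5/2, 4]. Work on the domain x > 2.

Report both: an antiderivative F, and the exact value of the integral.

Antiderivative: F(x) = -log(x**4 - 16)/2; value = -log(240)/2 + log(369/16)/2

The denominator factors as (x - 2)*(x + 2)*(x**2 + 4); partial fractions split f into directly integrable pieces: -x/(x**2 + 4) - 1/(2*(x + 2)) - 1/(2*(x - 2)).
F(x) = -log(x**4 - 16)/2 is an antiderivative of f.
Check: d/dx[-log(x**4 - 16)/2] = -2*x**3/(x**4 - 16) = f(x).
F(4) = -log(240)/2; F(5/2) = -log(369/16)/2.
Integral = F(4) - F(5/2) = -log(240)/2 + log(369/16)/2.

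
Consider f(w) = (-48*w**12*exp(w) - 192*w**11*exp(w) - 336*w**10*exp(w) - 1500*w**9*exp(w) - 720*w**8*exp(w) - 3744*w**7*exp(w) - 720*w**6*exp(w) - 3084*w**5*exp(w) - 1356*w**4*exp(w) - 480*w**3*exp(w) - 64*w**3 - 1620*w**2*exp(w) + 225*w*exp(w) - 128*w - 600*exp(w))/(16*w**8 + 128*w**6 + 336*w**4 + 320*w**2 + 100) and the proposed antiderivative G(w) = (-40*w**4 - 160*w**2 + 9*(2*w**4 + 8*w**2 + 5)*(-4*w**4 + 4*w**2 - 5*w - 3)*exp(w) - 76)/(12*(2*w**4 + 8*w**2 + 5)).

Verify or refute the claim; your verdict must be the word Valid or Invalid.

Valid. The derivative of G reproduces f.

d/dw[G] = (-48*w**12*exp(w) - 192*w**11*exp(w) - 336*w**10*exp(w) - 1500*w**9*exp(w) - 720*w**8*exp(w) - 3744*w**7*exp(w) - 720*w**6*exp(w) - 3084*w**5*exp(w) - 1356*w**4*exp(w) - 480*w**3*exp(w) - 64*w**3 - 1620*w**2*exp(w) + 225*w*exp(w) - 128*w - 600*exp(w))/(16*w**8 + 128*w**6 + 336*w**4 + 320*w**2 + 100)
This equals f(w) exactly, so the claim holds.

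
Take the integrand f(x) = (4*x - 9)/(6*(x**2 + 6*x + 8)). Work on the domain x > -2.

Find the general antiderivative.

F(x) = -17*log(x + 2)/12 + 25*log(x + 4)/12 + C

The denominator factors as 6*(x + 2)*(x + 4); partial fractions split f into directly integrable pieces: 25/(12*(x + 4)) - 17/(12*(x + 2)).
Check: d/dx[-17*log(x + 2)/12 + 25*log(x + 4)/12] = (4*x - 9)/(6*x**2 + 36*x + 48), which equals f(x).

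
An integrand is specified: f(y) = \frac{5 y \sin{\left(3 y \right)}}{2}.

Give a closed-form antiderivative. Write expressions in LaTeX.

An antiderivative is F(y) = - \frac{5 y \cos{\left(3 y \right)}}{6} + \frac{5 \sin{\left(3 y \right)}}{18}.

Check any antiderivative F(y) by computing F'(y) and comparing it with f(y).
Check: d/dy[- \frac{5 y \cos{\left(3 y \right)}}{6} + \frac{5 \sin{\left(3 y \right)}}{18}] = \frac{5 y \sin{\left(3 y \right)}}{2} = f(y).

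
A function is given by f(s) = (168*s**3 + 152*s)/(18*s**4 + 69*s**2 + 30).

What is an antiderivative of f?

An antiderivative is F(s) = 4*log(3*s**2/2 + 5) + 2*log(4*s**2 + 2)/3.

Recover f(s) by differentiating a candidate F(s); any mismatch rules it out.
Check: d/ds[4*log(3*s**2/2 + 5) + 2*log(4*s**2 + 2)/3] = (168*s**3 + 152*s)/(18*s**4 + 69*s**2 + 30) = f(s).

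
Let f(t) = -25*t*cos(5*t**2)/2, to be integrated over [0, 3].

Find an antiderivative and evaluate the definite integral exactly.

Antiderivative: F(t) = -5*sin(5*t**2)/4; value = -5*sin(45)/4

f matches the chain-rule pattern g'(h)*h' with inner function h(t) = 5*t**2; substituting u = h(t) collapses the integral.
F(t) = -5*sin(5*t**2)/4 is an antiderivative of f.
Check: d/dt[-5*sin(5*t**2)/4] = -25*t*cos(5*t**2)/2 = f(t).
F(3) = -5*sin(45)/4; F(0) = 0.
Integral = F(3) - F(0) = -5*sin(45)/4.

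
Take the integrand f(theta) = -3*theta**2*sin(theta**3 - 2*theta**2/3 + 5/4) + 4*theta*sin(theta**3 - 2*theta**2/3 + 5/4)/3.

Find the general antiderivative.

F(theta) = cos(theta**3 - 2*theta**2/3 + 5/4) + C

The substitution u = theta**3 - 2*theta**2/3 + 5/4 works: f is exactly (dF/du)*(du/dtheta) for that inner function.
Check: d/dtheta[cos(theta**3 - 2*theta**2/3 + 5/4)] = -3*theta**2*sin(theta**3 - 2*theta**2/3 + 5/4) + 4*theta*sin(theta**3 - 2*theta**2/3 + 5/4)/3 = f(theta).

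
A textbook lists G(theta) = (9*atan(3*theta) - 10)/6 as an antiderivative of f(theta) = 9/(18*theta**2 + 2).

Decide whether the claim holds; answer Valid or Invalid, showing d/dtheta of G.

d/dtheta[G] = 9/(18*theta**2 + 2)
This equals f(theta) exactly, so the claim holds.

Valid - the claim checks out under differentiation.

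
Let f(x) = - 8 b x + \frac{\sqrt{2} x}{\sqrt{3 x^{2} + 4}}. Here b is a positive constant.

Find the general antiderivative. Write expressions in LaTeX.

The integrand splits into summands that can be handled one at a time.
Check: d/dx[\frac{- 12 b x^{2} + \sqrt{2} \sqrt{3 x^{2} + 4}}{3}] = \frac{- 8 b x \sqrt{3 x^{2} + 4} + \sqrt{2} x}{\sqrt{3 x^{2} + 4}}, which equals f(x).

F(x) = \frac{- 12 b x^{2} + \sqrt{2} \sqrt{3 x^{2} + 4}}{3} + C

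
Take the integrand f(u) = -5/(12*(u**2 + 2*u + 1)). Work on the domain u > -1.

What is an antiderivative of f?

An antiderivative is F(u) = 5/(12*(u + 1)).

Any candidate F(u) must reproduce f(u) exactly when differentiated.
Check: d/du[5/(12*(u + 1))] = -5/(12*u**2 + 24*u + 12), which equals f(u).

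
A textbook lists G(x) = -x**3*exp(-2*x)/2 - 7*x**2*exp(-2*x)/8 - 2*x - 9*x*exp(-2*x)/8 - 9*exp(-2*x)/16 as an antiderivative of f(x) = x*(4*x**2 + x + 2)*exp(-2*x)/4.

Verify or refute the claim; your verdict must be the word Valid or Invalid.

Invalid: d/dx[G] - f = -2, which is not 0.

d/dx[G] = (4*x**3 + x**2 + 2*x - 8*exp(2*x))*exp(-2*x)/4
d/dx[G] - f(x) = -2 != 0.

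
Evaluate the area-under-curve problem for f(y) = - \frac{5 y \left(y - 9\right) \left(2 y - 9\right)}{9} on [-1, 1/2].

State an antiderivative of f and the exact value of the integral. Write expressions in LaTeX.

Antiderivative: F(y) = - \frac{5 y^{4}}{18} + 5 y^{3} - \frac{45 y^{2}}{2}; value = \frac{2185}{96}

The substitution u = \frac{y^{2}}{3} - 3 y works: f is exactly (dF/du)*(du/dy) for that inner function.
F(y) = - \frac{5 y^{4}}{18} + 5 y^{3} - \frac{45 y^{2}}{2} is an antiderivative of f.
Check: d/dy[- \frac{5 y^{4}}{18} + 5 y^{3} - \frac{45 y^{2}}{2}] = - \frac{10 y^{3}}{9} + 15 y^{2} - 45 y, which equals f(y).
F(1/2) = - \frac{1445}{288}; F(-1) = - \frac{250}{9}.
Integral = F(1/2) - F(-1) = \frac{2185}{96}.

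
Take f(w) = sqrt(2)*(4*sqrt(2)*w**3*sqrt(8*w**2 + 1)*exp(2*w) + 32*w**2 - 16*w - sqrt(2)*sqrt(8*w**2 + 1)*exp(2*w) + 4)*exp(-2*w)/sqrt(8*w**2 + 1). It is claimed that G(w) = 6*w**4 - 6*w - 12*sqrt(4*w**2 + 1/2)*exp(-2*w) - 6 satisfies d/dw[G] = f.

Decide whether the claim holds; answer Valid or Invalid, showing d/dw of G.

d/dw[G] = sqrt(2)*(24*sqrt(2)*w**3*sqrt(8*w**2 + 1)*exp(2*w) + 192*w**2 - 96*w - 6*sqrt(2)*sqrt(8*w**2 + 1)*exp(2*w) + 24)*exp(-2*w)/(2*sqrt(8*w**2 + 1))
d/dw[G] - f(w) = sqrt(2)*(16*sqrt(2)*w**3*sqrt(8*w**2 + 1)*exp(2*w) + 128*w**2 - 64*w - 4*sqrt(2)*sqrt(8*w**2 + 1)*exp(2*w) + 16)*exp(-2*w)/(2*sqrt(8*w**2 + 1)) != 0.

Invalid: d/dw[G] - f = sqrt(2)*(16*sqrt(2)*w**3*sqrt(8*w**2 + 1)*exp(2*w) + 128*w**2 - 64*w - 4*sqrt(2)*sqrt(8*w**2 + 1)*exp(2*w) + 16)*exp(-2*w)/(2*sqrt(8*w**2 + 1)), which is not 0.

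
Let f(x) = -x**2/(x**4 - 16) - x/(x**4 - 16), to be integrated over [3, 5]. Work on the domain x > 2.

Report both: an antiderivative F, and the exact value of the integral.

The denominator factors as (x - 2)*(x + 2)*(x**2 + 4); partial fractions split f into directly integrable pieces: (x - 4)/(8*(x**2 + 4)) + 1/(16*(x + 2)) - 3/(16*(x - 2)).
F(x) = -3*log(x - 2)/16 + log(x + 2)/16 + log(x**2 + 4)/16 - atan(x/2)/4 is an antiderivative of f.
Check: d/dx[-3*log(x - 2)/16 + log(x + 2)/16 + log(x**2 + 4)/16 - atan(x/2)/4] = (-x**2 - x)/(x**4 - 16), which equals f(x).
F(5) = -atan(5/2)/4 - 3*log(3)/16 + log(7)/16 + log(29)/16; F(3) = -atan(3/2)/4 + log(5)/16 + log(13)/16.
Integral = F(5) - F(3) = -atan(5/2)/4 - 3*log(3)/16 - log(13)/16 - log(5)/16 + log(7)/16 + log(29)/16 + atan(3/2)/4.

Antiderivative: F(x) = -3*log(x - 2)/16 + log(x + 2)/16 + log(x**2 + 4)/16 - atan(x/2)/4; value = -atan(5/2)/4 - 3*log(3)/16 - log(13)/16 - log(5)/16 + log(7)/16 + log(29)/16 + atan(3/2)/4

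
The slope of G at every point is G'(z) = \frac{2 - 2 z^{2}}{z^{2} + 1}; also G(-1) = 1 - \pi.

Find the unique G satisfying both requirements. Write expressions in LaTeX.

Check a candidate G(z) by differentiating: d/dz[G] must match the given G'(z).
A general antiderivative is - 2 z + 4 \operatorname{atan}{\left(z \right)} + C.
The condition gives C = 1 - \pi - (2 - \pi) = -1.
So G(z) = - 2 z + 4 \operatorname{atan}{\left(z \right)} - 1.
Check: d/dz[- 2 z + 4 \operatorname{atan}{\left(z \right)} - 1] = \frac{2 - 2 z^{2}}{z^{2} + 1} = G'(z).

G(z) = - 2 z + 4 \operatorname{atan}{\left(z \right)} - 1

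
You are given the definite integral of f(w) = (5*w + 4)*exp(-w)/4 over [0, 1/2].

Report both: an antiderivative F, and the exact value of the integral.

Antiderivative: F(w) = -5*w*exp(-w)/4 - 9*exp(-w)/4; value = 9/4 - 23*exp(-1/2)/8

f has the shape u'v + uv' for u = -5*w/4 - 9/4 and v = exp(-w) — it is the derivative of the product u*v.
F(w) = -5*w*exp(-w)/4 - 9*exp(-w)/4 is an antiderivative of f.
Check: d/dw[-5*w*exp(-w)/4 - 9*exp(-w)/4] = (5*w + 4)*exp(-w)/4 = f(w).
F(1/2) = -23*exp(-1/2)/8; F(0) = -9/4.
Integral = F(1/2) - F(0) = 9/4 - 23*exp(-1/2)/8.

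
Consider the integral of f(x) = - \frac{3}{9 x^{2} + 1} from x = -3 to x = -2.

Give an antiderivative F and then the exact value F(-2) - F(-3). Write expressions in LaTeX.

Antiderivative: F(x) = - \operatorname{atan}{\left(3 x \right)}; value = - \operatorname{atan}{\left(9 \right)} + \operatorname{atan}{\left(6 \right)}

Check any antiderivative F(x) by computing F'(x) and comparing it with f(x).
F(x) = - \operatorname{atan}{\left(3 x \right)} is an antiderivative of f.
Check: d/dx[- \operatorname{atan}{\left(3 x \right)}] = - \frac{3}{9 x^{2} + 1} = f(x).
F(-2) = \operatorname{atan}{\left(6 \right)}; F(-3) = \operatorname{atan}{\left(9 \right)}.
Integral = F(-2) - F(-3) = - \operatorname{atan}{\left(9 \right)} + \operatorname{atan}{\left(6 \right)}.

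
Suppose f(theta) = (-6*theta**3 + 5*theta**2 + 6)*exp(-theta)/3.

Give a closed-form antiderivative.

An antiderivative is F(theta) = 2*theta**3*exp(-theta) + 13*theta**2*exp(-theta)/3 + 26*theta*exp(-theta)/3 + 20*exp(-theta)/3.

Recognize the product-rule pattern: f = u'v + uv' with u = 2*theta**3 + 13*theta**2/3 + 26*theta/3 + 20/3, v = exp(-theta), so integration by parts undoes it.
Check: d/dtheta[2*theta**3*exp(-theta) + 13*theta**2*exp(-theta)/3 + 26*theta*exp(-theta)/3 + 20*exp(-theta)/3] = (-6*theta**3 + 5*theta**2 + 6)*exp(-theta)/3 = f(theta).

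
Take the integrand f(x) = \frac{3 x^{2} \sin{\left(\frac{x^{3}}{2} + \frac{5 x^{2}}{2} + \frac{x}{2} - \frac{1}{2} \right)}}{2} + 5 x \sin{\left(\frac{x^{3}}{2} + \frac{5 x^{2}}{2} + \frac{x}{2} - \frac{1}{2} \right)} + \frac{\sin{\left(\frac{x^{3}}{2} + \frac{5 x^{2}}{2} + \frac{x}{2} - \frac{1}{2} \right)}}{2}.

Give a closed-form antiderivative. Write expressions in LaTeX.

The substitution u = \frac{x^{3}}{2} + \frac{5 x^{2}}{2} + \frac{x}{2} - \frac{1}{2} works: f is exactly (dF/du)*(du/dx) for that inner function.
Check: d/dx[- \cos{\left(\frac{x^{3}}{2} + \frac{5 x^{2}}{2} + \frac{x}{2} - \frac{1}{2} \right)}] = \frac{3 x^{2} \sin{\left(\frac{x^{3}}{2} + \frac{5 x^{2}}{2} + \frac{x}{2} - \frac{1}{2} \right)}}{2} + 5 x \sin{\left(\frac{x^{3}}{2} + \frac{5 x^{2}}{2} + \frac{x}{2} - \frac{1}{2} \right)} + \frac{\sin{\left(\frac{x^{3}}{2} + \frac{5 x^{2}}{2} + \frac{x}{2} - \frac{1}{2} \right)}}{2} = f(x).

An antiderivative is F(x) = - \cos{\left(\frac{x^{3}}{2} + \frac{5 x^{2}}{2} + \frac{x}{2} - \frac{1}{2} \right)}.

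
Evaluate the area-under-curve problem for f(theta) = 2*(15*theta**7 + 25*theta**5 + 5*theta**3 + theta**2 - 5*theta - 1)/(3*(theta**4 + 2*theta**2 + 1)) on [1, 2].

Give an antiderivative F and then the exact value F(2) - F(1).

Check any antiderivative F(theta) by computing F'(theta) and comparing it with f(theta).
F(theta) = (15*theta**6 + 5*theta**4 - 10*theta**2 - 4*theta)/(6*theta**2 + 6) is an antiderivative of f.
Check: d/dtheta[(15*theta**6 + 5*theta**4 - 10*theta**2 - 4*theta)/(6*theta**2 + 6)] = (30*theta**7 + 50*theta**5 + 10*theta**3 + 2*theta**2 - 10*theta - 2)/(3*theta**4 + 6*theta**2 + 3), which equals f(theta).
F(2) = 496/15; F(1) = 1/2.
Integral = F(2) - F(1) = 977/30.

Antiderivative: F(theta) = (15*theta**6 + 5*theta**4 - 10*theta**2 - 4*theta)/(6*theta**2 + 6); value = 977/30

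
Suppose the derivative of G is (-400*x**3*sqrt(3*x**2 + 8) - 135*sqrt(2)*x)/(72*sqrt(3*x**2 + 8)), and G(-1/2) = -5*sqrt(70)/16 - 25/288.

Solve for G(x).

G(x) = -25*x**4/18 - 5*sqrt(3*x**2/2 + 4)/4

A candidate passes only if d/dx[G] lands on the given G'(x) exactly.
A general antiderivative is -25*x**4/18 - 5*sqrt(3*x**2/2 + 4)/4 + C.
The condition gives C = -5*sqrt(70)/16 - 25/288 - (-5*sqrt(70)/16 - 25/288) = 0.
So G(x) = -25*x**4/18 - 5*sqrt(3*x**2/2 + 4)/4.
Check: d/dx[-25*x**4/18 - 5*sqrt(3*x**2/2 + 4)/4] = (-400*x**3*sqrt(3*x**2 + 8) - 135*sqrt(2)*x)/(72*sqrt(3*x**2 + 8)) = G'(x).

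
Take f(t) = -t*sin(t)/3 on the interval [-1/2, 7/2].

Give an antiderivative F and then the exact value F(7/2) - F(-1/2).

Antiderivative: F(t) = t*cos(t)/3 - sin(t)/3; value = 7*cos(7/2)/6 - sin(1/2)/3 - sin(7/2)/3 + cos(1/2)/6

Any candidate F(t) must reproduce f(t) exactly when differentiated.
F(t) = t*cos(t)/3 - sin(t)/3 is an antiderivative of f.
Check: d/dt[t*cos(t)/3 - sin(t)/3] = -t*sin(t)/3 = f(t).
F(7/2) = 7*cos(7/2)/6 - sin(7/2)/3; F(-1/2) = -cos(1/2)/6 + sin(1/2)/3.
Integral = F(7/2) - F(-1/2) = 7*cos(7/2)/6 - sin(1/2)/3 - sin(7/2)/3 + cos(1/2)/6.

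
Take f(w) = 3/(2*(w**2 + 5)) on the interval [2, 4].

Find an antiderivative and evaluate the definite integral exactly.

Check any antiderivative F(w) by computing F'(w) and comparing it with f(w).
F(w) = 3*sqrt(5)*atan(sqrt(5)*w/5)/10 is an antiderivative of f.
Check: d/dw[3*sqrt(5)*atan(sqrt(5)*w/5)/10] = 3/(2*w**2 + 10), which equals f(w).
F(4) = 3*sqrt(5)*atan(4*sqrt(5)/5)/10; F(2) = 3*sqrt(5)*atan(2*sqrt(5)/5)/10.
Integral = F(4) - F(2) = -3*sqrt(5)*atan(2*sqrt(5)/5)/10 + 3*sqrt(5)*atan(4*sqrt(5)/5)/10.

Antiderivative: F(w) = 3*sqrt(5)*atan(sqrt(5)*w/5)/10; value = -3*sqrt(5)*atan(2*sqrt(5)/5)/10 + 3*sqrt(5)*atan(4*sqrt(5)/5)/10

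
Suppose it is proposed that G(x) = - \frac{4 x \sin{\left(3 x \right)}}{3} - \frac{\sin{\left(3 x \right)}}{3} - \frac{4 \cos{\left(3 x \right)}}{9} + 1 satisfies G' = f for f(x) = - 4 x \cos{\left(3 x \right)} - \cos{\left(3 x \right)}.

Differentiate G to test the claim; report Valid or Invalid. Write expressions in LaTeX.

Valid. The derivative of G reproduces f.

d/dx[G] = - 4 x \cos{\left(3 x \right)} - \cos{\left(3 x \right)}
This equals f(x) exactly, so the claim holds.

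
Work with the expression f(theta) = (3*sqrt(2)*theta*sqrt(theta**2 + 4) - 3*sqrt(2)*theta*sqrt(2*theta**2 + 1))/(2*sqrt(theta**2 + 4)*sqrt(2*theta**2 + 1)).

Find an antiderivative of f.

An antiderivative is F(theta) = 3*sqrt(2)*(-2*sqrt(theta**2 + 4) + sqrt(2*theta**2 + 1))/4.

A candidate is checked by its d/dtheta: the result must match f(theta).
Check: d/dtheta[3*sqrt(2)*(-2*sqrt(theta**2 + 4) + sqrt(2*theta**2 + 1))/4] = (3*sqrt(2)*theta*sqrt(theta**2 + 4) - 3*sqrt(2)*theta*sqrt(2*theta**2 + 1))/(2*sqrt(theta**2 + 4)*sqrt(2*theta**2 + 1)) = f(theta).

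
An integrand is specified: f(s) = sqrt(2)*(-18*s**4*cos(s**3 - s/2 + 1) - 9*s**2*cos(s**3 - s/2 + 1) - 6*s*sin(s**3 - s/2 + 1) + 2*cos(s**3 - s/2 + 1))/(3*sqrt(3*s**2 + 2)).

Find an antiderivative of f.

An antiderivative is F(s) = -2*sqrt(2)*sqrt(3*s**2 + 2)*sin(s**3 - s/2 + 1)/3.

Recognize the product-rule pattern: f = u'v + uv' with u = -4*sqrt(3*s**2/2 + 1)/3, v = sin(s**3 - s/2 + 1), so integration by parts undoes it.
Check: d/ds[-2*sqrt(2)*sqrt(3*s**2 + 2)*sin(s**3 - s/2 + 1)/3] = (-18*sqrt(2)*s**4*cos(s**3 - s/2 + 1) - 9*sqrt(2)*s**2*cos(s**3 - s/2 + 1) - 6*sqrt(2)*s*sin(s**3 - s/2 + 1) + 2*sqrt(2)*cos(s**3 - s/2 + 1))/(3*sqrt(3*s**2 + 2)), which equals f(s).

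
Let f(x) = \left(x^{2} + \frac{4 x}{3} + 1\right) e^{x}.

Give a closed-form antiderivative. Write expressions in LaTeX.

Recognize the product-rule pattern: f = u'v + uv' with u = x^{2} - \frac{2 x}{3} + \frac{5}{3}, v = e^{x}, so integration by parts undoes it.
Check: d/dx[\frac{\left(3 x^{2} - 2 x + 5\right) e^{x}}{3}] = x^{2} e^{x} + \frac{4 x e^{x}}{3} + e^{x}, which equals f(x).

An antiderivative is F(x) = \frac{\left(3 x^{2} - 2 x + 5\right) e^{x}}{3}.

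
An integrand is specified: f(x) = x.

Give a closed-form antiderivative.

An antiderivative is F(x) = x**2/2.

A candidate is checked by its d/dx: the result must match f(x).
Check: d/dx[x**2/2] = x = f(x).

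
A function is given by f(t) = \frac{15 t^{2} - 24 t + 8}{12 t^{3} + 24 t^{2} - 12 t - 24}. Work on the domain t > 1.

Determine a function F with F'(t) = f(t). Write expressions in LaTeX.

An antiderivative is F(t) = - \frac{\log{\left(t - 1 \right)} + 141 \log{\left(t + 1 \right)} - 232 \log{\left(t + 2 \right)}}{72}.

Factor the denominator (12 \left(t - 1\right) \left(t + 1\right) \left(t + 2\right)) and decompose: f = \frac{29}{9 \left(t + 2\right)} - \frac{47}{24 \left(t + 1\right)} - \frac{1}{72 \left(t - 1\right)}; each piece integrates to a log, atan, or power term.
Check: d/dt[- \frac{\log{\left(t - 1 \right)} + 141 \log{\left(t + 1 \right)} - 232 \log{\left(t + 2 \right)}}{72}] = \frac{15 t^{2} - 24 t + 8}{12 t^{3} + 24 t^{2} - 12 t - 24} = f(t).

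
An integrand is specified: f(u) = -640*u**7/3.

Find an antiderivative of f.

Check any antiderivative F(u) by computing F'(u) and comparing it with f(u).
Check: d/du[-80*u**8/3] = -640*u**7/3 = f(u).

An antiderivative is F(u) = -80*u**8/3.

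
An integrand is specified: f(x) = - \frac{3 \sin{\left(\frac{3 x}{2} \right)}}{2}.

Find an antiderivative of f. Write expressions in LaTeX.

Any candidate F(x) must reproduce f(x) exactly when differentiated.
Check: d/dx[\cos{\left(\frac{3 x}{2} \right)}] = - \frac{3 \sin{\left(\frac{3 x}{2} \right)}}{2} = f(x).

An antiderivative is F(x) = \cos{\left(\frac{3 x}{2} \right)}.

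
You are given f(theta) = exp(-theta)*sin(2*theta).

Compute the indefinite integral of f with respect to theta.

F(theta) = (-sin(2*theta) - 2*cos(2*theta))*exp(-theta)/5 + C

A candidate is checked by its d/dtheta: the result must match f(theta).
Check: d/dtheta[(-sin(2*theta) - 2*cos(2*theta))*exp(-theta)/5] = exp(-theta)*sin(2*theta) = f(theta).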